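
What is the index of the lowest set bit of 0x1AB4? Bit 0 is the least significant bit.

2

0x1AB4 = 1101010110100
Trailing zeros: 2, so the lowest set bit is bit 2 (value 4).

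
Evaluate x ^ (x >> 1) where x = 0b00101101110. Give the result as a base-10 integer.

x = 101101110 = 366
x>>1 = 010110111
XOR  = 111011001 = 473
(x ^ (x >> 1) gives the standard binary-reflected Gray code of x.)

473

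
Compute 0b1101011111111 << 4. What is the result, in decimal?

110576

x = 00001101011111111
shift left by 4 → 11010111111110000 = 110576
(equivalently, 6911 × 2^4 = 6911 × 16)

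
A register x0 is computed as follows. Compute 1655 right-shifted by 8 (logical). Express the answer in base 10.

6

1655 = 11001110111
shift right by 8 → 00000000110 = 6
(equivalently, floor(1655 / 256))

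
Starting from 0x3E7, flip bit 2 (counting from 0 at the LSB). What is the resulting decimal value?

x = 1111100111
bit 2 is currently 1; toggle it via x ^ (1 << 2) = x ^ 4
→ 1111100011 = 995

995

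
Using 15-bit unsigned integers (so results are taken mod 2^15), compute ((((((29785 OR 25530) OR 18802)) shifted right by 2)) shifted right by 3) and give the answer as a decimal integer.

29785 = 111010001011001
25530 = 110001110111010
→ OR → 111011111111011 = 30715
18802 = 100100101110010
→ OR → 111111111111011 = 32763
→ shifted right by 2 → 001111111111110 = 8190
→ shifted right by 3 → 000001111111111 = 1023

1023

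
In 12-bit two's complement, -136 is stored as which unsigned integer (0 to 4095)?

3960

136 in 12 bits: 000010001000
Invert: 111101110111
Add 1:  111101111000 = 3960
(Check: 2^12 - 136 = 4096 - 136 = 3960.)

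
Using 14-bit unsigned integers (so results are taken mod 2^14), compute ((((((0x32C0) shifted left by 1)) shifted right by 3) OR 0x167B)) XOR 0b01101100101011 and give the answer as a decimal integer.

3536

0x32C0 = 11001011000000
→ shifted left by 1 (mod 2^14) → 10010110000000 = 9600
→ shifted right by 3 → 00010010110000 = 1200
0x167B = 01011001111011
→ OR → 01011011111011 = 5883
0b01101100101011 = 01101100101011
→ XOR → 00110111010000 = 3536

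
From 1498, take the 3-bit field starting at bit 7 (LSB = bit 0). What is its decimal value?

v = 10111011010
Shift right by 7: 1011
Mask low 3 bits: 011 = 3

3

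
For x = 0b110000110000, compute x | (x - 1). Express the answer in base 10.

3135

x = 110000110000 = 3120
x - 1 = 110000101111
OR    = 110000111111 = 3135
(x | (x - 1) sets all bits below the lowest set bit.)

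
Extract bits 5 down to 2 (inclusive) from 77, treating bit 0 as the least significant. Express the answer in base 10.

3

v = 01001101
Shift right by 2: 010011
Mask low 4 bits: 0011 = 3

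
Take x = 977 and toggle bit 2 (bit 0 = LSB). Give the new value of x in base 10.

x = 01111010001
bit 2 is currently 0; toggle it via x ^ (1 << 2) = x ^ 4
→ 01111010101 = 981

981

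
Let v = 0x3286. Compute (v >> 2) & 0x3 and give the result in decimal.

v = 11001010000110
Shift right by 2: 110010100001
Mask low 2 bits: 01 = 1

1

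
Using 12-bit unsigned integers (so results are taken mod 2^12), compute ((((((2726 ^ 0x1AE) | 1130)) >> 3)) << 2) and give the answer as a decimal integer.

2726 = 101010100110
0x1AE = 000110101110
→ ^ → 101100001000 = 2824
1130 = 010001101010
→ | → 111101101010 = 3946
→ >> 3 → 000111101101 = 493
→ << 2 (mod 2^12) → 011110110100 = 1972

1972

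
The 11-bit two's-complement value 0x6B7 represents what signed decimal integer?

-329

pattern = 11010110111 (MSB is 1 ⇒ negative)
Invert: 00101001000, add 1 → 00101001001 = 329, so the value is -329.
(Equivalently: 1719 - 2^11 = 1719 - 2048 = -329.)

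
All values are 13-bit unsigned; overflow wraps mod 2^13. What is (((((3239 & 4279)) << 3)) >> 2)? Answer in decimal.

334

3239 = 0110010100111
4279 = 1000010110111
→ & → 0000010100111 = 167
→ << 3 (mod 2^13) → 0010100111000 = 1336
→ >> 2 → 0000101001110 = 334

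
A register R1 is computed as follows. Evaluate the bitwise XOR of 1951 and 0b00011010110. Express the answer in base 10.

1865

1951 = 11110011111
b = 00011010110
XOR → 11101001001 = 1865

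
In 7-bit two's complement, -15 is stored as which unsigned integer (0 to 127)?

15 in 7 bits: 0001111
Invert: 1110000
Add 1:  1110001 = 113
(Check: 2^7 - 15 = 128 - 15 = 113.)

113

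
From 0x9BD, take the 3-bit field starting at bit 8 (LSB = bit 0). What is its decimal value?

1

v = 100110111101
Shift right by 8: 1001
Mask low 3 bits: 001 = 1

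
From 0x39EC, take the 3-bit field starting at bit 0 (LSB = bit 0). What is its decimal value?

4

v = 11100111101100
Shift right by 0: 11100111101100
Mask low 3 bits: 100 = 4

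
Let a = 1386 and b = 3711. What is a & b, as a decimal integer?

1130

1386 = 010101101010
3711 = 111001111111
AND → 010001101010 = 1130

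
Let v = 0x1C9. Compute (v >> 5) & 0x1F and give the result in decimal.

14

v = 00111001001
Shift right by 5: 001110
Mask low 5 bits: 01110 = 14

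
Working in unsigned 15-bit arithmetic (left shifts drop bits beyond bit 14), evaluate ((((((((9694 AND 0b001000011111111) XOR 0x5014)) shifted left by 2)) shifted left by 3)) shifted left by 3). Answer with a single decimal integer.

18944

9694 = 010010111011110
0b001000011111111 = 001000011111111
→ AND → 000000011011110 = 222
0x5014 = 101000000010100
→ XOR → 101000011001010 = 20682
→ shifted left by 2 (mod 2^15) → 100001100101000 = 17192
→ shifted left by 3 (mod 2^15) → 001100101000000 = 6464
→ shifted left by 3 (mod 2^15) → 100101000000000 = 18944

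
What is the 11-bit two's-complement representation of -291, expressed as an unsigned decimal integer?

1757

291 in 11 bits: 00100100011
Invert: 11011011100
Add 1:  11011011101 = 1757
(Check: 2^11 - 291 = 2048 - 291 = 1757.)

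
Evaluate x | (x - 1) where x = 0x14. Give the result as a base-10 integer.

23

x = 10100 = 20
x - 1 = 10011
OR    = 10111 = 23
(x | (x - 1) sets all bits below the lowest set bit.)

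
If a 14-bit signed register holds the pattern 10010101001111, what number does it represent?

pattern = 10010101001111 (MSB is 1 ⇒ negative)
Invert: 01101010110000, add 1 → 01101010110001 = 6833, so the value is -6833.
(Equivalently: 9551 - 2^14 = 9551 - 16384 = -6833.)

-6833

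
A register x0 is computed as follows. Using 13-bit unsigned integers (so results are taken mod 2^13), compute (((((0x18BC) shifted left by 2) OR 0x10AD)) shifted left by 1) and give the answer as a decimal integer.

0x18BC = 1100010111100
→ shifted left by 2 (mod 2^13) → 0001011110000 = 752
0x10AD = 1000010101101
→ OR → 1001011111101 = 4861
→ shifted left by 1 (mod 2^13) → 0010111111010 = 1530

1530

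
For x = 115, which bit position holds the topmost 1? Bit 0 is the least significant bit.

6

115 = 1110011
The topmost 1 is at position 6 (since 2^6 = 64 ≤ 115 < 128).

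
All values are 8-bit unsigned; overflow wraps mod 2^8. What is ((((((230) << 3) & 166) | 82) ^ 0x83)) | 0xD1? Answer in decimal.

230 = 11100110
→ << 3 (mod 2^8) → 00110000 = 48
166 = 10100110
→ & → 00100000 = 32
82 = 01010010
→ | → 01110010 = 114
0x83 = 10000011
→ ^ → 11110001 = 241
0xD1 = 11010001
→ | → 11110001 = 241

241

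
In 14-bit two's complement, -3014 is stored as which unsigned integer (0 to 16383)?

3014 in 14 bits: 00101111000110
Invert: 11010000111001
Add 1:  11010000111010 = 13370
(Check: 2^14 - 3014 = 16384 - 3014 = 13370.)

13370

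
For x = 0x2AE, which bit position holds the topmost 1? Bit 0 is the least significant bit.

9

0x2AE = 1010101110
The topmost 1 is at position 9 (since 2^9 = 512 ≤ 686 < 1024).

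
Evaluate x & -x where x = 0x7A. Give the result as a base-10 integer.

2

x = 1111010 = 122
-x (two's complement) = …0000110
AND   = 0000010 = 2
(x & -x isolates the lowest set bit of x.)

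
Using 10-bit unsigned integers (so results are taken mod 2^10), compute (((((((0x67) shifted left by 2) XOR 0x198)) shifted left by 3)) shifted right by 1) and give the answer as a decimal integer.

0x67 = 0001100111
→ shifted left by 2 (mod 2^10) → 0110011100 = 412
0x198 = 0110011000
→ XOR → 0000000100 = 4
→ shifted left by 3 (mod 2^10) → 0000100000 = 32
→ shifted right by 1 → 0000010000 = 16

16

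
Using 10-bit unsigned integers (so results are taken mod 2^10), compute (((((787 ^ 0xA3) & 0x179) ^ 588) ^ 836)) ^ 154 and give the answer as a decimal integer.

162

787 = 1100010011
0xA3 = 0010100011
→ ^ → 1110110000 = 944
0x179 = 0101111001
→ & → 0100110000 = 304
588 = 1001001100
→ ^ → 1101111100 = 892
836 = 1101000100
→ ^ → 0000111000 = 56
154 = 0010011010
→ ^ → 0010100010 = 162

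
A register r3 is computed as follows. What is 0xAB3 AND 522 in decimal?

514

0xAB3 = 101010110011
522 = 001000001010
AND → 001000000010 = 514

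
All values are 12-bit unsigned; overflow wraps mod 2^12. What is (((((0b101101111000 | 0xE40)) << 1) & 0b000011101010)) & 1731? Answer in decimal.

0b101101111000 = 101101111000
0xE40 = 111001000000
→ | → 111101111000 = 3960
→ << 1 (mod 2^12) → 111011110000 = 3824
0b000011101010 = 000011101010
→ & → 000011100000 = 224
1731 = 011011000011
→ & → 000011000000 = 192

192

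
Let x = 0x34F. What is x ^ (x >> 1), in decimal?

744

x = 1101001111 = 847
x>>1 = 0110100111
XOR  = 1011101000 = 744
(x ^ (x >> 1) gives the standard binary-reflected Gray code of x.)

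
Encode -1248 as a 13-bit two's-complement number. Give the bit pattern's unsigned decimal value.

1248 in 13 bits: 0010011100000
Invert: 1101100011111
Add 1:  1101100100000 = 6944
(Check: 2^13 - 1248 = 8192 - 1248 = 6944.)

6944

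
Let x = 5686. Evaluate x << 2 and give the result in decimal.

22744

5686 = 001011000110110
shift left by 2 → 101100011011000 = 22744
(equivalently, 5686 × 2^2 = 5686 × 4)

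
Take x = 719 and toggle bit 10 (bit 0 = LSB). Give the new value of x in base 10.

1743

x = 001011001111
bit 10 is currently 0; toggle it via x ^ (1 << 10) = x ^ 1024
→ 011011001111 = 1743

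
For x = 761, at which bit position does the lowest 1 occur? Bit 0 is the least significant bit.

0

761 = 1011111001
Trailing zeros: 0, so the lowest set bit is bit 0 (value 1).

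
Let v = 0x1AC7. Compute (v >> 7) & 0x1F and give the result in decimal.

v = 1101011000111
Shift right by 7: 110101
Mask low 5 bits: 10101 = 21

21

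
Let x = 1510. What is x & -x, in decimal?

2

x = 10111100110 = 1510
-x (two's complement) = …01000011010
AND   = 00000000010 = 2
(x & -x isolates the lowest set bit of x.)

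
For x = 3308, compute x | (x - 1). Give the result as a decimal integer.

3311

x = 110011101100 = 3308
x - 1 = 110011101011
OR    = 110011101111 = 3311
(x | (x - 1) sets all bits below the lowest set bit.)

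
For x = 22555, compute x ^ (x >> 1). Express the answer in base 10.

x = 101100000011011 = 22555
x>>1 = 010110000001101
XOR  = 111010000010110 = 29718
(x ^ (x >> 1) gives the standard binary-reflected Gray code of x.)

29718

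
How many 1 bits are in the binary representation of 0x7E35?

0x7E35 = 111111000110101
Count the 1s: 1 + 1 + 1 + 1 + 1 + 1 + 1 + 1 + 1 + 1 = 10

10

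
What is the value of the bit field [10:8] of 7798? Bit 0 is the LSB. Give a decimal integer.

v = 1111001110110
Shift right by 8: 11110
Mask low 3 bits: 110 = 6

6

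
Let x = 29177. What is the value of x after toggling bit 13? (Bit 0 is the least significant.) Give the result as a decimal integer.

x = 111000111111001
bit 13 is currently 1; toggle it via x ^ (1 << 13) = x ^ 8192
→ 101000111111001 = 20985

20985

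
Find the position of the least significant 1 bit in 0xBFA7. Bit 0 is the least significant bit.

0xBFA7 = 1011111110100111
Trailing zeros: 0, so the lowest set bit is bit 0 (value 1).

0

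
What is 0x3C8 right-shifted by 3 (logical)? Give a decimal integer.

0x3C8 = 1111001000
shift right by 3 → 0001111001 = 121
(equivalently, floor(968 / 8))

121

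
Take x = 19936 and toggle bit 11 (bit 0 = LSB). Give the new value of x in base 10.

x = 0100110111100000
bit 11 is currently 1; toggle it via x ^ (1 << 11) = x ^ 2048
→ 0100010111100000 = 17888

17888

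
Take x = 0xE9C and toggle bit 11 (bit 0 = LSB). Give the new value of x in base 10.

x = 00111010011100
bit 11 is currently 1; toggle it via x ^ (1 << 11) = x ^ 2048
→ 00011010011100 = 1692

1692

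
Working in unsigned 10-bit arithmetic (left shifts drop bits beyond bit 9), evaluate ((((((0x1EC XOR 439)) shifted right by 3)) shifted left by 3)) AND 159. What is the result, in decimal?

0x1EC = 0111101100
439 = 0110110111
→ XOR → 0001011011 = 91
→ shifted right by 3 → 0000001011 = 11
→ shifted left by 3 (mod 2^10) → 0001011000 = 88
159 = 0010011111
→ AND → 0000011000 = 24

24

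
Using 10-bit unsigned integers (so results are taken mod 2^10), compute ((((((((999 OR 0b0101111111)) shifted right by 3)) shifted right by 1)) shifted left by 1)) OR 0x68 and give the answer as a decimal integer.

999 = 1111100111
0b0101111111 = 0101111111
→ OR → 1111111111 = 1023
→ shifted right by 3 → 0001111111 = 127
→ shifted right by 1 → 0000111111 = 63
→ shifted left by 1 (mod 2^10) → 0001111110 = 126
0x68 = 0001101000
→ OR → 0001111110 = 126

126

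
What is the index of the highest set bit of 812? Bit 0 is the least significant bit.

812 = 1100101100
The topmost 1 is at position 9 (since 2^9 = 512 ≤ 812 < 1024).

9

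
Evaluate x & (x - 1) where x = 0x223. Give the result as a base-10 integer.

546

x = 1000100011 = 547
x - 1 = 1000100010
AND   = 1000100010 = 546
(x & (x - 1) clears the lowest set bit of x.)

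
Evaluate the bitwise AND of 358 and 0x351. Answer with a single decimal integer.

320

358 = 0101100110
0x351 = 1101010001
AND → 0101000000 = 320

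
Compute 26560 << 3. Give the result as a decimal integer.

212480

26560 = 000110011111000000
shift left by 3 → 110011111000000000 = 212480
(equivalently, 26560 × 2^3 = 26560 × 8)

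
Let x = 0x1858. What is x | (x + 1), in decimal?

x = 1100001011000 = 6232
x + 1 = 1100001011001
OR    = 1100001011001 = 6233
(x | (x + 1) sets the lowest cleared bit.)

6233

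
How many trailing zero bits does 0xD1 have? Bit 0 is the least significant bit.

0xD1 = 11010001
Trailing zeros: 0, so the lowest set bit is bit 0 (value 1).

0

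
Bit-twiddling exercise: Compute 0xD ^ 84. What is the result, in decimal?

0xD = 0001101
84 = 1010100
XOR → 1011001 = 89

89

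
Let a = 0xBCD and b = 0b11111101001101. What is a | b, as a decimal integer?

16333

0xBCD = 00101111001101
b = 11111101001101
 OR → 11111111001101 = 16333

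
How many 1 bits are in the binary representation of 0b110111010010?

n = 110111010010
Count the 1s: 1 + 1 + 1 + 1 + 1 + 1 + 1 = 7

7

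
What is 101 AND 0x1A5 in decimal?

101 = 001100101
0x1A5 = 110100101
AND → 000100101 = 37

37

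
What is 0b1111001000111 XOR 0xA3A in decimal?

5245

a = 1111001000111
0xA3A = 0101000111010
XOR → 1010001111101 = 5245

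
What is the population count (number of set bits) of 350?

350 = 101011110
Count the 1s: 1 + 1 + 1 + 1 + 1 + 1 = 6

6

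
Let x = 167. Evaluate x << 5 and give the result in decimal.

5344

167 = 0000010100111
shift left by 5 → 1010011100000 = 5344
(equivalently, 167 × 2^5 = 167 × 32)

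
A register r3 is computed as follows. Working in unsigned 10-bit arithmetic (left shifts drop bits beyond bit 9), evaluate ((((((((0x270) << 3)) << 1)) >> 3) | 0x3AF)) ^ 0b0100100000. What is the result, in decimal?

719

0x270 = 1001110000
→ << 3 (mod 2^10) → 1110000000 = 896
→ << 1 (mod 2^10) → 1100000000 = 768
→ >> 3 → 0001100000 = 96
0x3AF = 1110101111
→ | → 1111101111 = 1007
0b0100100000 = 0100100000
→ ^ → 1011001111 = 719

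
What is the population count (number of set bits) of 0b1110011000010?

6

n = 1110011000010
Count the 1s: 1 + 1 + 1 + 1 + 1 + 1 = 6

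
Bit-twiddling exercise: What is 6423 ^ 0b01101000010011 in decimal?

6423 = 1100100010111
b = 1101000010011
XOR → 0001100000100 = 772

772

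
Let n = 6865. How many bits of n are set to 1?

7

6865 = 1101011010001
Count the 1s: 1 + 1 + 1 + 1 + 1 + 1 + 1 = 7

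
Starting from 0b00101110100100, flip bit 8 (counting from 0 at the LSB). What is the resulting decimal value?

x = 00101110100100
bit 8 is currently 1; toggle it via x ^ (1 << 8) = x ^ 256
→ 00101010100100 = 2724

2724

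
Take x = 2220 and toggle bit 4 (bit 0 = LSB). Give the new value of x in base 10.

x = 100010101100
bit 4 is currently 0; toggle it via x ^ (1 << 4) = x ^ 16
→ 100010111100 = 2236

2236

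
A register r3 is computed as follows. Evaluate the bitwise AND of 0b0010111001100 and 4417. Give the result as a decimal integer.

320

a = 0010111001100
4417 = 1000101000001
AND → 0000101000000 = 320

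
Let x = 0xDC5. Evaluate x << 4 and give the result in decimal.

0xDC5 = 0000110111000101
shift left by 4 → 1101110001010000 = 56400
(equivalently, 3525 × 2^4 = 3525 × 16)

56400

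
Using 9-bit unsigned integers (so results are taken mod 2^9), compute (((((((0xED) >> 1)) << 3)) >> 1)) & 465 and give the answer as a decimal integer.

208

0xED = 011101101
→ >> 1 → 001110110 = 118
→ << 3 (mod 2^9) → 110110000 = 432
→ >> 1 → 011011000 = 216
465 = 111010001
→ & → 011010000 = 208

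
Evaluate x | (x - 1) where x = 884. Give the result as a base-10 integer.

x = 1101110100 = 884
x - 1 = 1101110011
OR    = 1101110111 = 887
(x | (x - 1) sets all bits below the lowest set bit.)

887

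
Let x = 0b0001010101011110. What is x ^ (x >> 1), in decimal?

x = 1010101011110 = 5470
x>>1 = 0101010101111
XOR  = 1111111110001 = 8177
(x ^ (x >> 1) gives the standard binary-reflected Gray code of x.)

8177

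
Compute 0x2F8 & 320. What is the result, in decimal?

0x2F8 = 1011111000
320 = 0101000000
AND → 0001000000 = 64

64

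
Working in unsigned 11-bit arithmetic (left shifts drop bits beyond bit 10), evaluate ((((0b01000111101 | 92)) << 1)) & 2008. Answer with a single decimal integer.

0b01000111101 = 01000111101
92 = 00001011100
→ | → 01001111101 = 637
→ << 1 (mod 2^11) → 10011111010 = 1274
2008 = 11111011000
→ & → 10011011000 = 1240

1240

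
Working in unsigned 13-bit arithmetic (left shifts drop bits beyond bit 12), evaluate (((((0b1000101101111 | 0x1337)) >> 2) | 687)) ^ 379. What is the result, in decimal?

1924

0b1000101101111 = 1000101101111
0x1337 = 1001100110111
→ | → 1001101111111 = 4991
→ >> 2 → 0010011011111 = 1247
687 = 0001010101111
→ | → 0011011111111 = 1791
379 = 0000101111011
→ ^ → 0011110000100 = 1924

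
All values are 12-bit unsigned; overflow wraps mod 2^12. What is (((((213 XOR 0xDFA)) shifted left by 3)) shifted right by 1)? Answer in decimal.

1212

213 = 000011010101
0xDFA = 110111111010
→ XOR → 110100101111 = 3375
→ shifted left by 3 (mod 2^12) → 100101111000 = 2424
→ shifted right by 1 → 010010111100 = 1212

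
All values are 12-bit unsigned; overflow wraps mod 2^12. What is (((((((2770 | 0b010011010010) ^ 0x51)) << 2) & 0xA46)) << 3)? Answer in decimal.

2770 = 101011010010
0b010011010010 = 010011010010
→ | → 111011010010 = 3794
0x51 = 000001010001
→ ^ → 111010000011 = 3715
→ << 2 (mod 2^12) → 101000001100 = 2572
0xA46 = 101001000110
→ & → 101000000100 = 2564
→ << 3 (mod 2^12) → 000000100000 = 32

32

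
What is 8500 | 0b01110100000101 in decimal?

15669

8500 = 10000100110100
b = 01110100000101
 OR → 11110100110101 = 15669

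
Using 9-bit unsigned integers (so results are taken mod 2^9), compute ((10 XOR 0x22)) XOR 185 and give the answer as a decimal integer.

145

10 = 000001010
0x22 = 000100010
→ XOR → 000101000 = 40
185 = 010111001
→ XOR → 010010001 = 145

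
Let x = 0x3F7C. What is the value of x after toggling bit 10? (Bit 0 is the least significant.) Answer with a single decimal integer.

x = 11111101111100
bit 10 is currently 1; toggle it via x ^ (1 << 10) = x ^ 1024
→ 11101101111100 = 15228

15228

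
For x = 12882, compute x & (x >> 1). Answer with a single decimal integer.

x = 11001001010010 = 12882
x>>1 = 01100100101001
AND  = 01000000000000 = 4096
(x & (x >> 1) has a 1 wherever x has two consecutive 1 bits.)

4096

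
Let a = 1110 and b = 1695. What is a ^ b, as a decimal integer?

713

1110 = 10001010110
1695 = 11010011111
XOR → 01011001001 = 713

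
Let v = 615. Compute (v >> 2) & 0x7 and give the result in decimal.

1

v = 1001100111
Shift right by 2: 10011001
Mask low 3 bits: 001 = 1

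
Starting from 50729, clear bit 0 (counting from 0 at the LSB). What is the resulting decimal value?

50728

x = 1100011000101001
bit 0 is currently 1; clear it via x & ~(1 << 0) = x & ~1
→ 1100011000101000 = 50728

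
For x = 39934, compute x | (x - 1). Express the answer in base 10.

x = 1001101111111110 = 39934
x - 1 = 1001101111111101
OR    = 1001101111111111 = 39935
(x | (x - 1) sets all bits below the lowest set bit.)

39935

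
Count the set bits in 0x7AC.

7

0x7AC = 11110101100
Count the 1s: 1 + 1 + 1 + 1 + 1 + 1 + 1 = 7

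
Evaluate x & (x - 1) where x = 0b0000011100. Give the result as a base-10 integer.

x = 11100 = 28
x - 1 = 11011
AND   = 11000 = 24
(x & (x - 1) clears the lowest set bit of x.)

24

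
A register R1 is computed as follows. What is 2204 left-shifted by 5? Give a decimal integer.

2204 = 00000100010011100
shift left by 5 → 10001001110000000 = 70528
(equivalently, 2204 × 2^5 = 2204 × 32)

70528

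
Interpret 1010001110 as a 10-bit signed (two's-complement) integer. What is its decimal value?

-370

pattern = 1010001110 (MSB is 1 ⇒ negative)
Invert: 0101110001, add 1 → 0101110010 = 370, so the value is -370.
(Equivalently: 654 - 2^10 = 654 - 1024 = -370.)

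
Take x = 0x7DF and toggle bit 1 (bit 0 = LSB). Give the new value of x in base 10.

2013

x = 011111011111
bit 1 is currently 1; toggle it via x ^ (1 << 1) = x ^ 2
→ 011111011101 = 2013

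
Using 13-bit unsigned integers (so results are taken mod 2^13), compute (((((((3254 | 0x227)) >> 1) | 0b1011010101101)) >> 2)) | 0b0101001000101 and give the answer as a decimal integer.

4095

3254 = 0110010110110
0x227 = 0001000100111
→ | → 0111010110111 = 3767
→ >> 1 → 0011101011011 = 1883
0b1011010101101 = 1011010101101
→ | → 1011111111111 = 6143
→ >> 2 → 0010111111111 = 1535
0b0101001000101 = 0101001000101
→ | → 0111111111111 = 4095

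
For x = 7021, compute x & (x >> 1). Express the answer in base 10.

2340

x = 1101101101101 = 7021
x>>1 = 0110110110110
AND  = 0100100100100 = 2340
(x & (x >> 1) has a 1 wherever x has two consecutive 1 bits.)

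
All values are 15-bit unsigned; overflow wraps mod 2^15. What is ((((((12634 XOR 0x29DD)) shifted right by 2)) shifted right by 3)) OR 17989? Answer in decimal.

18117

12634 = 011000101011010
0x29DD = 010100111011101
→ XOR → 001100010000111 = 6279
→ shifted right by 2 → 000011000100001 = 1569
→ shifted right by 3 → 000000011000100 = 196
17989 = 100011001000101
→ OR → 100011011000101 = 18117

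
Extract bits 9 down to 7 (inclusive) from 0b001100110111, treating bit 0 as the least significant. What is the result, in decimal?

v = 001100110111
Shift right by 7: 00110
Mask low 3 bits: 110 = 6

6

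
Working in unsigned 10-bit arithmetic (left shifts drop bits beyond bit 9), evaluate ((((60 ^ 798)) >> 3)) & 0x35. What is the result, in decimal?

36

60 = 0000111100
798 = 1100011110
→ ^ → 1100100010 = 802
→ >> 3 → 0001100100 = 100
0x35 = 0000110101
→ & → 0000100100 = 36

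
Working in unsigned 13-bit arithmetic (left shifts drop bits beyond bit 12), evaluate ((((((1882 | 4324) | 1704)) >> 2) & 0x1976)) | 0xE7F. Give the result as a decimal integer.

1882 = 0011101011010
4324 = 1000011100100
→ | → 1011111111110 = 6142
1704 = 0011010101000
→ | → 1011111111110 = 6142
→ >> 2 → 0010111111111 = 1535
0x1976 = 1100101110110
→ & → 0000101110110 = 374
0xE7F = 0111001111111
→ | → 0111101111111 = 3967

3967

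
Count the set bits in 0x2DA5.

0x2DA5 = 10110110100101
Count the 1s: 1 + 1 + 1 + 1 + 1 + 1 + 1 + 1 = 8

8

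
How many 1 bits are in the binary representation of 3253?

7

3253 = 110010110101
Count the 1s: 1 + 1 + 1 + 1 + 1 + 1 + 1 = 7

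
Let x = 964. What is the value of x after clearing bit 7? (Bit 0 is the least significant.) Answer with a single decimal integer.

x = 0001111000100
bit 7 is currently 1; clear it via x & ~(1 << 7) = x & ~128
→ 0001101000100 = 836

836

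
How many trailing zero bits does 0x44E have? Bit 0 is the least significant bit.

0x44E = 10001001110
Trailing zeros: 1, so the lowest set bit is bit 1 (value 2).

1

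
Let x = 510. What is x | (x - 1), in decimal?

511

x = 111111110 = 510
x - 1 = 111111101
OR    = 111111111 = 511
(x | (x - 1) sets all bits below the lowest set bit.)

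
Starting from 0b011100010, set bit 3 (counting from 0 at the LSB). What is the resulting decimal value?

x = 011100010
bit 3 is currently 0; set it via x | (1 << 3) = x | 8
→ 011101010 = 234

234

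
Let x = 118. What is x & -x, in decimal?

2

x = 1110110 = 118
-x (two's complement) = …0001010
AND   = 0000010 = 2
(x & -x isolates the lowest set bit of x.)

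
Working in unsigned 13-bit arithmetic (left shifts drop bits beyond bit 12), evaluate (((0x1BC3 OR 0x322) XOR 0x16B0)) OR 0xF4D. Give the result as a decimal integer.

0x1BC3 = 1101111000011
0x322 = 0001100100010
→ OR → 1101111100011 = 7139
0x16B0 = 1011010110000
→ XOR → 0110101010011 = 3411
0xF4D = 0111101001101
→ OR → 0111101011111 = 3935

3935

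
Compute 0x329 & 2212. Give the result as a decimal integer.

32

0x329 = 001100101001
2212 = 100010100100
AND → 000000100000 = 32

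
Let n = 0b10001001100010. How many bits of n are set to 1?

n = 10001001100010
Count the 1s: 1 + 1 + 1 + 1 + 1 = 5

5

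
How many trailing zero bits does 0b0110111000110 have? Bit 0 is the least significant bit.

1

0b0110111000110 = 110111000110
Trailing zeros: 1, so the lowest set bit is bit 1 (value 2).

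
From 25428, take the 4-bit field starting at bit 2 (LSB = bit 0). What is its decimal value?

v = 110001101010100
Shift right by 2: 1100011010101
Mask low 4 bits: 0101 = 5

5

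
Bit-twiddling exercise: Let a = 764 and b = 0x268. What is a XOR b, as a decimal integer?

764 = 1011111100
0x268 = 1001101000
XOR → 0010010100 = 148

148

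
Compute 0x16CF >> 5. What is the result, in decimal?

182

0x16CF = 1011011001111
shift right by 5 → 0000010110110 = 182
(equivalently, floor(5839 / 32))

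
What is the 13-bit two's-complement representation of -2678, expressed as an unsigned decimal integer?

2678 in 13 bits: 0101001110110
Invert: 1010110001001
Add 1:  1010110001010 = 5514
(Check: 2^13 - 2678 = 8192 - 2678 = 5514.)

5514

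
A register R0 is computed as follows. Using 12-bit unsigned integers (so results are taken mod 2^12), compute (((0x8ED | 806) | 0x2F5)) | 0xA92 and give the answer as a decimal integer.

3071

0x8ED = 100011101101
806 = 001100100110
→ | → 101111101111 = 3055
0x2F5 = 001011110101
→ | → 101111111111 = 3071
0xA92 = 101010010010
→ | → 101111111111 = 3071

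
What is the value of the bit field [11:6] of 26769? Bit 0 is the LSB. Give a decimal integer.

v = 0110100010010001
Shift right by 6: 0110100010
Mask low 6 bits: 100010 = 34

34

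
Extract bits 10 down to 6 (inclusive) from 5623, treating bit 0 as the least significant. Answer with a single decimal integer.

23

v = 1010111110111
Shift right by 6: 1010111
Mask low 5 bits: 10111 = 23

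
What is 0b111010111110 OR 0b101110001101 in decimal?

4031

a = 111010111110
b = 101110001101
 OR → 111110111111 = 4031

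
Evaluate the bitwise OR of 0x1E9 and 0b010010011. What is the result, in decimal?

507

0x1E9 = 111101001
b = 010010011
 OR → 111111011 = 507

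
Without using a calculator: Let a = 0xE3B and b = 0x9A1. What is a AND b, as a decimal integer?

0xE3B = 111000111011
0x9A1 = 100110100001
AND → 100000100001 = 2081

2081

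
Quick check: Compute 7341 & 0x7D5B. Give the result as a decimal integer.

7341 = 001110010101101
0x7D5B = 111110101011011
AND → 001110000001001 = 7177

7177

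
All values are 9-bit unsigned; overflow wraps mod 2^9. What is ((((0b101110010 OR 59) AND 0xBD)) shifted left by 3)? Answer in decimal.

456

0b101110010 = 101110010
59 = 000111011
→ OR → 101111011 = 379
0xBD = 010111101
→ AND → 000111001 = 57
→ shifted left by 3 (mod 2^9) → 111001000 = 456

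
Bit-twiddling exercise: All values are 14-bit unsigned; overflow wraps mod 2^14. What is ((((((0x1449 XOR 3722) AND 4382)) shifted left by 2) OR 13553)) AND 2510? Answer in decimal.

200

0x1449 = 01010001001001
3722 = 00111010001010
→ XOR → 01101011000011 = 6851
4382 = 01000100011110
→ AND → 01000000000010 = 4098
→ shifted left by 2 (mod 2^14) → 00000000001000 = 8
13553 = 11010011110001
→ OR → 11010011111001 = 13561
2510 = 00100111001110
→ AND → 00000011001000 = 200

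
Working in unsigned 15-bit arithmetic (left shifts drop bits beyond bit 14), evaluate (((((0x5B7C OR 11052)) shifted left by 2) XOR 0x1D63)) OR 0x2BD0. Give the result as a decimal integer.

0x5B7C = 101101101111100
11052 = 010101100101100
→ OR → 111101101111100 = 31612
→ shifted left by 2 (mod 2^15) → 110110111110000 = 28144
0x1D63 = 001110101100011
→ XOR → 111000010010011 = 28819
0x2BD0 = 010101111010000
→ OR → 111101111010011 = 31699

31699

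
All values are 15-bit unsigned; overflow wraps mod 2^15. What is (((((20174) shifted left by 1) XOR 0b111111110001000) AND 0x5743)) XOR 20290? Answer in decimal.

3394

20174 = 100111011001110
→ shifted left by 1 (mod 2^15) → 001110110011100 = 7580
0b111111110001000 = 111111110001000
→ XOR → 110001000010100 = 25108
0x5743 = 101011101000011
→ AND → 100001000000000 = 16896
20290 = 100111101000010
→ XOR → 000110101000010 = 3394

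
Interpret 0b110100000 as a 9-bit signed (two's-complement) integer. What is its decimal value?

-96

pattern = 110100000 (MSB is 1 ⇒ negative)
Invert: 001011111, add 1 → 001100000 = 96, so the value is -96.
(Equivalently: 416 - 2^9 = 416 - 512 = -96.)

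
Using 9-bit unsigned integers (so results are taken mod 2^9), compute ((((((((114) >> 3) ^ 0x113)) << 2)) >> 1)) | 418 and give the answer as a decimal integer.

114 = 001110010
→ >> 3 → 000001110 = 14
0x113 = 100010011
→ ^ → 100011101 = 285
→ << 2 (mod 2^9) → 001110100 = 116
→ >> 1 → 000111010 = 58
418 = 110100010
→ | → 110111010 = 442

442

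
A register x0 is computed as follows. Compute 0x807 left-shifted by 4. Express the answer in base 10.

32880

0x807 = 0000100000000111
shift left by 4 → 1000000001110000 = 32880
(equivalently, 2055 × 2^4 = 2055 × 16)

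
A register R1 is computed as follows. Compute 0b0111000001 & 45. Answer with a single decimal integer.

1

a = 111000001
45 = 000101101
AND → 000000001 = 1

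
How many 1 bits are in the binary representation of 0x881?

3

0x881 = 100010000001
Count the 1s: 1 + 1 + 1 = 3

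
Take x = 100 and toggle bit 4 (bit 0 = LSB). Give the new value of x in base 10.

116

x = 001100100
bit 4 is currently 0; toggle it via x ^ (1 << 4) = x ^ 16
→ 001110100 = 116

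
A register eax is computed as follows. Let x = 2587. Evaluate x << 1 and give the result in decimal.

5174

2587 = 0101000011011
shift left by 1 → 1010000110110 = 5174
(equivalently, 2587 × 2^1 = 2587 × 2)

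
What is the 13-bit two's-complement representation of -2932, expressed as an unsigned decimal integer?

5260

2932 in 13 bits: 0101101110100
Invert: 1010010001011
Add 1:  1010010001100 = 5260
(Check: 2^13 - 2932 = 8192 - 2932 = 5260.)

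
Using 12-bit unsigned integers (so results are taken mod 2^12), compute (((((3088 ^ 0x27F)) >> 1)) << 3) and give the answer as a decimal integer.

2488

3088 = 110000010000
0x27F = 001001111111
→ ^ → 111001101111 = 3695
→ >> 1 → 011100110111 = 1847
→ << 3 (mod 2^12) → 100110111000 = 2488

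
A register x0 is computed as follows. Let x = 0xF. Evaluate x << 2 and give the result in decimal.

0xF = 001111
shift left by 2 → 111100 = 60
(equivalently, 15 × 2^2 = 15 × 4)

60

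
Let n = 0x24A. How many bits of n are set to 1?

0x24A = 1001001010
Count the 1s: 1 + 1 + 1 + 1 = 4

4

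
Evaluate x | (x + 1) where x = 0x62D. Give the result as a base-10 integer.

x = 11000101101 = 1581
x + 1 = 11000101110
OR    = 11000101111 = 1583
(x | (x + 1) sets the lowest cleared bit.)

1583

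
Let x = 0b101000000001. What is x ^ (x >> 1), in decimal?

3841

x = 101000000001 = 2561
x>>1 = 010100000000
XOR  = 111100000001 = 3841
(x ^ (x >> 1) gives the standard binary-reflected Gray code of x.)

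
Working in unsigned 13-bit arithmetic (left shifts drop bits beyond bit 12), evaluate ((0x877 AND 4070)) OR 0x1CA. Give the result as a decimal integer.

2542

0x877 = 0100001110111
4070 = 0111111100110
→ AND → 0100001100110 = 2150
0x1CA = 0000111001010
→ OR → 0100111101110 = 2542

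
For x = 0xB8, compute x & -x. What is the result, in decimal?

x = 10111000 = 184
-x (two's complement) = …01001000
AND   = 00001000 = 8
(x & -x isolates the lowest set bit of x.)

8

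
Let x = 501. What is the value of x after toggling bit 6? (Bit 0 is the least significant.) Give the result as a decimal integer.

x = 0111110101
bit 6 is currently 1; toggle it via x ^ (1 << 6) = x ^ 64
→ 0110110101 = 437

437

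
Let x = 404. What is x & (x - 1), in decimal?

x = 110010100 = 404
x - 1 = 110010011
AND   = 110010000 = 400
(x & (x - 1) clears the lowest set bit of x.)

400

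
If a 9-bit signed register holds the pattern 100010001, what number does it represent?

-239

pattern = 100010001 (MSB is 1 ⇒ negative)
Invert: 011101110, add 1 → 011101111 = 239, so the value is -239.
(Equivalently: 273 - 2^9 = 273 - 512 = -239.)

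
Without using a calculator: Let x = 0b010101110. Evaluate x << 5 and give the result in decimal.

x = 0000010101110
shift left by 5 → 1010111000000 = 5568
(equivalently, 174 × 2^5 = 174 × 32)

5568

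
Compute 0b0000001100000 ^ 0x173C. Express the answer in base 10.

a = 0000001100000
0x173C = 1011100111100
XOR → 1011101011100 = 5980

5980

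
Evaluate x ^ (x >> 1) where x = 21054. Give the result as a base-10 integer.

31521

x = 101001000111110 = 21054
x>>1 = 010100100011111
XOR  = 111101100100001 = 31521
(x ^ (x >> 1) gives the standard binary-reflected Gray code of x.)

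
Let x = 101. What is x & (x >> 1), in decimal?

x = 1100101 = 101
x>>1 = 0110010
AND  = 0100000 = 32
(x & (x >> 1) has a 1 wherever x has two consecutive 1 bits.)

32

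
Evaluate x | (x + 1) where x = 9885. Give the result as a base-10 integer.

x = 10011010011101 = 9885
x + 1 = 10011010011110
OR    = 10011010011111 = 9887
(x | (x + 1) sets the lowest cleared bit.)

9887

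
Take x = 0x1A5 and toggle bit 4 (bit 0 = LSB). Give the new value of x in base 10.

437

x = 0110100101
bit 4 is currently 0; toggle it via x ^ (1 << 4) = x ^ 16
→ 0110110101 = 437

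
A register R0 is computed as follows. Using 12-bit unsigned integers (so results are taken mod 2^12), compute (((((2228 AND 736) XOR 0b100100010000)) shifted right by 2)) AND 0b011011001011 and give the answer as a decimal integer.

2228 = 100010110100
736 = 001011100000
→ AND → 000010100000 = 160
0b100100010000 = 100100010000
→ XOR → 100110110000 = 2480
→ shifted right by 2 → 001001101100 = 620
0b011011001011 = 011011001011
→ AND → 001001001000 = 584

584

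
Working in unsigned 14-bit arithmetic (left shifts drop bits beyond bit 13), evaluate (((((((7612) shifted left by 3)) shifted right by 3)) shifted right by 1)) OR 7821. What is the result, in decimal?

7903

7612 = 01110110111100
→ shifted left by 3 (mod 2^14) → 10110111100000 = 11744
→ shifted right by 3 → 00010110111100 = 1468
→ shifted right by 1 → 00001011011110 = 734
7821 = 01111010001101
→ OR → 01111011011111 = 7903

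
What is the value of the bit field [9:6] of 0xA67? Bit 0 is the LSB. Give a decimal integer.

v = 101001100111
Shift right by 6: 101001
Mask low 4 bits: 1001 = 9

9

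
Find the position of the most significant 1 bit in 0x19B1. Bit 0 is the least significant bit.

0x19B1 = 1100110110001
The topmost 1 is at position 12 (since 2^12 = 4096 ≤ 6577 < 8192).

12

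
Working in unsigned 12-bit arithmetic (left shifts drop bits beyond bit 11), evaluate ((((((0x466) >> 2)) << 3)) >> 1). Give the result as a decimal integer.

1124

0x466 = 010001100110
→ >> 2 → 000100011001 = 281
→ << 3 (mod 2^12) → 100011001000 = 2248
→ >> 1 → 010001100100 = 1124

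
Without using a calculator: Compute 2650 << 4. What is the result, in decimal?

42400

2650 = 0000101001011010
shift left by 4 → 1010010110100000 = 42400
(equivalently, 2650 × 2^4 = 2650 × 16)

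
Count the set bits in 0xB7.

0xB7 = 10110111
Count the 1s: 1 + 1 + 1 + 1 + 1 + 1 = 6

6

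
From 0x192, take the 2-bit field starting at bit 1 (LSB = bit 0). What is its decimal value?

1

v = 00110010010
Shift right by 1: 0011001001
Mask low 2 bits: 01 = 1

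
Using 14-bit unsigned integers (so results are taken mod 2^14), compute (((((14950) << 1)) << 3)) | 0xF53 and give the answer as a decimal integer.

14950 = 11101001100110
→ << 1 (mod 2^14) → 11010011001100 = 13516
→ << 3 (mod 2^14) → 10011001100000 = 9824
0xF53 = 00111101010011
→ | → 10111101110011 = 12147

12147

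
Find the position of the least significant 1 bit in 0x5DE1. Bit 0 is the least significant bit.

0x5DE1 = 101110111100001
Trailing zeros: 0, so the lowest set bit is bit 0 (value 1).

0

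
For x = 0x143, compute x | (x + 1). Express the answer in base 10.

x = 101000011 = 323
x + 1 = 101000100
OR    = 101000111 = 327
(x | (x + 1) sets the lowest cleared bit.)

327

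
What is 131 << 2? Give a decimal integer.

524

131 = 0010000011
shift left by 2 → 1000001100 = 524
(equivalently, 131 × 2^2 = 131 × 4)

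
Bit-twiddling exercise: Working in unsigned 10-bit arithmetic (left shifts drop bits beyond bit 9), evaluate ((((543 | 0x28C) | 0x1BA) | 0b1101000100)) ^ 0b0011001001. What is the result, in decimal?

543 = 1000011111
0x28C = 1010001100
→ | → 1010011111 = 671
0x1BA = 0110111010
→ | → 1110111111 = 959
0b1101000100 = 1101000100
→ | → 1111111111 = 1023
0b0011001001 = 0011001001
→ ^ → 1100110110 = 822

822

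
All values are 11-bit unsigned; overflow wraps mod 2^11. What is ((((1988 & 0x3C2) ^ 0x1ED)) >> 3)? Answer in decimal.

69

1988 = 11111000100
0x3C2 = 01111000010
→ & → 01111000000 = 960
0x1ED = 00111101101
→ ^ → 01000101101 = 557
→ >> 3 → 00001000101 = 69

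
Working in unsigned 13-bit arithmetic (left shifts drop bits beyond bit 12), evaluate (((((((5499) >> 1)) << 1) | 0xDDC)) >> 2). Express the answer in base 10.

5499 = 1010101111011
→ >> 1 → 0101010111101 = 2749
→ << 1 (mod 2^13) → 1010101111010 = 5498
0xDDC = 0110111011100
→ | → 1110111111110 = 7678
→ >> 2 → 0011101111111 = 1919

1919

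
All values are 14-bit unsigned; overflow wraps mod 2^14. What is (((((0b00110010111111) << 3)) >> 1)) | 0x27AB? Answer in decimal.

14335

0b00110010111111 = 00110010111111
→ << 3 (mod 2^14) → 10010111111000 = 9720
→ >> 1 → 01001011111100 = 4860
0x27AB = 10011110101011
→ | → 11011111111111 = 14335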